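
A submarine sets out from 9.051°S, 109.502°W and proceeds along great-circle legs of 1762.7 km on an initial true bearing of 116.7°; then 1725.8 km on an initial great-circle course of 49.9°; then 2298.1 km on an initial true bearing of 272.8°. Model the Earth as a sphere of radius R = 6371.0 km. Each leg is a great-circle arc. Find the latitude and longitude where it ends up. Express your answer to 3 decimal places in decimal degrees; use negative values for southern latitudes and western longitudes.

latitude -4.208°, longitude -103.642°

Apply the spherical direct solution leg by leg, carrying full precision between legs.
Leg 1: from (-9.051°, -109.502°), δ = 1762.7/6371 = 0.276676 rad, θ = 116.7° → φ = -15.815°, λ = -94.809°.
Leg 2: from (-15.815°, -94.809°), δ = 1725.8/6371 = 0.270884 rad, θ = 49.9° → φ = -5.553°, λ = -82.942°.
Leg 3: from (-5.553°, -82.942°), δ = 2298.1/6371 = 0.360713 rad, θ = 272.8° → φ = -4.208°, λ = -103.642°.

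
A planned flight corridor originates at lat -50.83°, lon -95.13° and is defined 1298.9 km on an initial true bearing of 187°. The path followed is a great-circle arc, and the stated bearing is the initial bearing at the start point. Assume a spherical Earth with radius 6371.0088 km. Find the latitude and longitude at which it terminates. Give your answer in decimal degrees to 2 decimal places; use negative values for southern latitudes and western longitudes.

The arc subtends δ = 1298.9/6371.0088 = 0.203877 rad at the centre.
Start latitude φ₁ = -0.887151 rad; initial bearing θ = 3.263766 rad.
sin φ₂ = sin φ₁ cos δ + cos φ₁ sin δ cos θ = (-0.775275)(0.979289) + (0.631623)(0.202467)(-0.992546) = -0.886148
φ₂ = asin(-0.886148) = -1.088966 rad = -62.39°.
Δλ = atan2( sin θ sin δ cos φ₁ , cos δ − sin φ₁ sin φ₂ ) = atan2(-0.015585, 0.292280) = -0.053272 rad = -3.05°.
λ₂ = λ₁ + Δλ = -98.18°.

latitude -62.39°, longitude -98.18°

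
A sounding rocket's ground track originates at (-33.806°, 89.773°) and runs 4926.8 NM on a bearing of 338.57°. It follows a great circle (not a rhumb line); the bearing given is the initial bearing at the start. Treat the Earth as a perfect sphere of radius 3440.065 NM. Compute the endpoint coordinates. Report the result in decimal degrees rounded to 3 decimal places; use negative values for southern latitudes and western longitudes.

Central angle δ = d/R = 1.432182 rad.
Start latitude φ₁ = -0.590026 rad; initial bearing θ = 5.909161 rad.
Applying the spherical law of cosines for sides, sin φ₂ = sin φ₁ cos δ + cos φ₁ sin δ cos θ = 0.689185, so φ₂ = 43.566°.
Δλ = atan2( sin θ sin δ cos φ₁ , cos δ − sin φ₁ sin φ₂ ) = atan2(-0.300679, 0.521621) = -0.522909 rad = -29.960°.
λ₂ = λ₁ + Δλ = 59.813°.

latitude 43.566°, longitude 59.813°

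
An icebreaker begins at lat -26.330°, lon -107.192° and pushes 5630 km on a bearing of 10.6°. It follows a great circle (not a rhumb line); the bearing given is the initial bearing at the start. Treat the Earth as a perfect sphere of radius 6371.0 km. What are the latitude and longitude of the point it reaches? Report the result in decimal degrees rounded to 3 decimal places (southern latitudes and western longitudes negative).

δ = 5630/6371 = 0.883692 rad (50.6318°).
Start latitude φ₁ = -0.459545 rad; initial bearing θ = 0.185005 rad.
Destination latitude: φ₂ = arcsin( sin φ₁ cos δ + cos φ₁ sin δ cos θ ) = arcsin(0.399719) = 23.561°.
Then Δλ = atan2(0.127456, 0.811593) = 0.155773 rad, from sin θ sin δ cos φ₁ over cos δ − sin φ₁ sin φ₂.
λ₂ = λ₁ + Δλ = -98.267°.

latitude 23.561°, longitude -98.267°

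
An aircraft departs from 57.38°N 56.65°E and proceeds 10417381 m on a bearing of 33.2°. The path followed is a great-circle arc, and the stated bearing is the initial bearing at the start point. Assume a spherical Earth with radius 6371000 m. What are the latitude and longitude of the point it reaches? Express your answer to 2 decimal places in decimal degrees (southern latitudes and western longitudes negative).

latitude 23.33°, longitude -159.87°

The arc subtends δ = 10417381/6371000 = 1.635125 rad at the centre.
Converting: φ₁ = 1.001470 rad, θ = 0.579449 rad.
Destination latitude: φ₂ = arcsin( sin φ₁ cos δ + cos φ₁ sin δ cos θ ) = arcsin(0.395993) = 23.33°.
For the longitude increment, Δλ = atan2( sin θ sin δ cos φ₁, cos δ − sin φ₁ sin φ₂ ) = atan2(0.294562, -0.397815) = 143.48°.
λ₂ = 56.65° + 143.48° = 200.13°, normalized to (−180°, 180°] → -159.87°.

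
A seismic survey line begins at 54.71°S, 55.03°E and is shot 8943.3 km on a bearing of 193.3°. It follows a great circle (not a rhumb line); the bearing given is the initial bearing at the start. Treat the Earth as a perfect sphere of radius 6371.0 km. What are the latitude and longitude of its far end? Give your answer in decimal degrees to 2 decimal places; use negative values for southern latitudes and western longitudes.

δ = 8943.3/6371 = 1.403751 rad (80.4290°).
Converting: φ₁ = -0.954870 rad, θ = 3.373721 rad.
Destination latitude: φ₂ = arcsin( sin φ₁ cos δ + cos φ₁ sin δ cos θ ) = arcsin(-0.690110) = -43.64°.
For the longitude increment, Δλ = atan2( sin θ sin δ cos φ₁, cos δ − sin φ₁ sin φ₂ ) = atan2(-0.131053, -0.397025) = -161.73°.
λ₂ = λ₁ + Δλ = -106.70°.

latitude -43.64°, longitude -106.70°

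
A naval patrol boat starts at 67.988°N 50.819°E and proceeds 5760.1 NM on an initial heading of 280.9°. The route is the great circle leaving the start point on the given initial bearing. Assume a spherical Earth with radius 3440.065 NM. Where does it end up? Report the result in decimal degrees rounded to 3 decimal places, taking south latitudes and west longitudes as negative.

Angular distance δ = d/R = 5760.1 / 3440.065 = 1.674416 rad.
Converting: φ₁ = 1.186614 rad, θ = 4.902630 rad.
Applying the spherical law of cosines for sides, sin φ₂ = sin φ₁ cos δ + cos φ₁ sin δ cos θ = -0.025402, so φ₂ = -1.456°.
For the longitude increment, Δλ = atan2( sin θ sin δ cos φ₁, cos δ − sin φ₁ sin φ₂ ) = atan2(-0.366065, -0.079884) = -102.310°.
λ₂ = λ₁ + Δλ = -51.491°.

latitude -1.456°, longitude -51.491°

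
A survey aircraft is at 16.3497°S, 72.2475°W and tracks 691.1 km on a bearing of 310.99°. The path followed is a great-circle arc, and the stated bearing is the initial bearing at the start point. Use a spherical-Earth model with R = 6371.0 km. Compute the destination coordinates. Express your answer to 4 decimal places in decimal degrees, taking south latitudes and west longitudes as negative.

Angular distance δ = d/R = 691.1 / 6371 = 0.108476 rad.
Start latitude φ₁ = -0.285356 rad; initial bearing θ = 5.427799 rad.
sin φ₂ = sin φ₁ cos δ + cos φ₁ sin δ cos θ = (-0.281499)(0.994122) + (0.959561)(0.108263)(0.655927) = -0.211703
φ₂ = asin(-0.211703) = -0.213318 rad = -12.2222°.
Δλ = atan2( sin θ sin δ cos φ₁ , cos δ − sin φ₁ sin φ₂ ) = atan2(-0.078415, 0.934528) = -0.083713 rad = -4.7964°.
λ₂ = λ₁ + Δλ = -77.0439°.

latitude -12.2222°, longitude -77.0439°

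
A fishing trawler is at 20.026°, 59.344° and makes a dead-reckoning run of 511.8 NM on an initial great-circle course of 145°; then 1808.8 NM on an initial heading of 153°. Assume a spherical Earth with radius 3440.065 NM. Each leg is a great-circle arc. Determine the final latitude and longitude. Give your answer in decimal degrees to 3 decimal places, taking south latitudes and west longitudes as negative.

latitude -13.977°, longitude 77.930°

Apply the spherical direct solution leg by leg, carrying full precision between legs.
Leg 1: from (20.026°, 59.344°), δ = 511.8/3440.065 = 0.148776 rad, θ = 145° → φ = 12.978°, λ = 64.349°.
Leg 2: from (12.978°, 64.349°), δ = 1808.8/3440.065 = 0.525804 rad, θ = 153° → φ = -13.977°, λ = 77.930°.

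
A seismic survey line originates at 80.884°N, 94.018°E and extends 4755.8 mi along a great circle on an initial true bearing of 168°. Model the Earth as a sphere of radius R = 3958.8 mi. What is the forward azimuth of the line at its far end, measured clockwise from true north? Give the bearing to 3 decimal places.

The arc subtends δ = 4755.8/3958.8 = 1.201324 rad at the centre.
Start latitude φ₁ = 1.411692 rad; initial bearing θ = 2.932153 rad.
sin φ₂ = sin φ₁ cos δ + cos φ₁ sin δ cos θ = (0.987370)(0.361124) + (0.158434)(0.932518)(-0.978148) = 0.212049
φ₂ = asin(0.212049) = 0.213671 rad = 12.242°.
For the longitude increment, Δλ = atan2( sin θ sin δ cos φ₁, cos δ − sin φ₁ sin φ₂ ) = atan2(0.030717, 0.151753) = 11.443°.
Hence λ₂ = 94.018° + 11.443° = 105.461°.
The forward bearing on arrival equals the back-azimuth from the destination plus 180°.
Back-azimuth from P₂ (12.242°, 105.461°) to P₁ (80.884°, 94.018°), with Δλ' = λ₁ − λ₂ = -11.443°: atan2( sin Δλ' cos φ₁ , cos φ₂ sin φ₁ − sin φ₂ cos φ₁ cos Δλ' ) = 358.068°.
Final bearing = (358.068° + 180°) mod 360° = 178.068°.

final bearing 178.068°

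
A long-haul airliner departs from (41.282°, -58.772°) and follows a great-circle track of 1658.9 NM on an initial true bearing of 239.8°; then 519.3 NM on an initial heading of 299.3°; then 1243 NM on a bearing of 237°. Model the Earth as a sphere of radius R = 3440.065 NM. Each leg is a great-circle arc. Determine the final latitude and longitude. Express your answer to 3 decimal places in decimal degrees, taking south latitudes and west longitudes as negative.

Apply the spherical direct solution leg by leg, carrying full precision between legs.
Leg 1: from (41.282°, -58.772°), δ = 1658.9/3440.065 = 0.482229 rad, θ = 239.8° → φ = 24.156°, λ = -84.830°.
Leg 2: from (24.156°, -84.830°), δ = 519.3/3440.065 = 0.150956 rad, θ = 299.3° → φ = 28.146°, λ = -93.383°.
Leg 3: from (28.146°, -93.383°), δ = 1243/3440.065 = 0.361330 rad, θ = 237° → φ = 15.753°, λ = -111.326°.

latitude 15.753°, longitude -111.326°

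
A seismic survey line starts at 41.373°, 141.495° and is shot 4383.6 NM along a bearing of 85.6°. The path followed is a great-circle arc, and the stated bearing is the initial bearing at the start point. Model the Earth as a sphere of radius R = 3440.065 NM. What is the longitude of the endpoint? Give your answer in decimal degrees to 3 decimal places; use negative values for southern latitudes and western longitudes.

longitude -138.659°

δ = 4383.6/3440.065 = 1.274278 rad (73.0108°).
Start latitude φ₁ = 0.722095 rad; initial bearing θ = 1.494002 rad.
Destination latitude: φ₂ = arcsin( sin φ₁ cos δ + cos φ₁ sin δ cos θ ) = arcsin(0.248186) = 14.370°.
Δλ = atan2( sin θ sin δ cos φ₁ , cos δ − sin φ₁ sin φ₂ ) = atan2(0.715559, 0.128151) = 1.393582 rad = 79.846°.
λ₂ = 141.495° + 79.846° = 221.341°, normalized to (−180°, 180°] → -138.659°.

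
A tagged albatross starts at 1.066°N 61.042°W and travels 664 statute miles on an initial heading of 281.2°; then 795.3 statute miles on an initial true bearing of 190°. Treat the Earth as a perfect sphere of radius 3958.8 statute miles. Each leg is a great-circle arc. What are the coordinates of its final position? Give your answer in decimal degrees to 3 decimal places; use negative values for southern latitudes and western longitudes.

Apply the spherical direct solution leg by leg, carrying full precision between legs.
Leg 1: from (1.066°, -61.042°), δ = 664/3958.8 = 0.167728 rad, θ = 281.2° → φ = 2.910°, λ = -70.480°.
Leg 2: from (2.910°, -70.480°), δ = 795.3/3958.8 = 0.200894 rad, θ = 190° → φ = -8.425°, λ = -72.487°.

latitude -8.425°, longitude -72.487°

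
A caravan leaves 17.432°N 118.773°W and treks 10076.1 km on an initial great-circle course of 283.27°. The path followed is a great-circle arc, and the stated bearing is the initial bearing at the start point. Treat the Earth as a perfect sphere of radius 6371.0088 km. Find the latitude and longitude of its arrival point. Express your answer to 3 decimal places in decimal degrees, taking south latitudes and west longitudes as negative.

latitude 12.460°, longitude 146.585°

δ = 10076.1/6371.0088 = 1.581555 rad (90.6164°).
With φ₁ = 17.432° = 0.304246 rad and θ = 283.27° = 4.943994 rad:
sin φ₂ = sin φ₁ cos δ + cos φ₁ sin δ cos θ = (0.299574)(-0.010758) + (0.954073)(0.999942)(0.229540) = 0.215763
φ₂ = asin(0.215763) = 0.217473 rad = 12.460°.
For the longitude increment, Δλ = atan2( sin θ sin δ cos φ₁, cos δ − sin φ₁ sin φ₂ ) = atan2(-0.928545, -0.075395) = -94.642°.
λ₂ = -118.773° + -94.642° = -213.415°, normalized to (−180°, 180°] → 146.585°.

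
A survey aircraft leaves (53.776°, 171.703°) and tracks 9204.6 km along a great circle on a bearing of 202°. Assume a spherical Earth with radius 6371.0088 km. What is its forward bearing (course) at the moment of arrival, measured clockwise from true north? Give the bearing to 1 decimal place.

final bearing 194.3°

Angular distance δ = d/R = 9204.6 / 6371.0088 = 1.444763 rad.
With φ₁ = 53.776° = 0.938568 rad and θ = 202° = 3.525565 rad:
Destination latitude: φ₂ = arcsin( sin φ₁ cos δ + cos φ₁ sin δ cos θ ) = arcsin(-0.442164) = -26.242°.
For the longitude increment, Δλ = atan2( sin θ sin δ cos φ₁, cos δ − sin φ₁ sin φ₂ ) = atan2(-0.219616, 0.482399) = -24.478°.
Hence λ₂ = 171.703° + -24.478° = 147.225°.
The forward bearing on arrival equals the back-azimuth from the destination plus 180°.
Back-azimuth from P₂ (-26.2°, 147.2°) to P₁ (53.8°, 171.7°), with Δλ' = λ₁ − λ₂ = 24.5°: atan2( sin Δλ' cos φ₁ , cos φ₂ sin φ₁ − sin φ₂ cos φ₁ cos Δλ' ) = 14.3°.
Final bearing = (14.3° + 180°) mod 360° = 194.3°.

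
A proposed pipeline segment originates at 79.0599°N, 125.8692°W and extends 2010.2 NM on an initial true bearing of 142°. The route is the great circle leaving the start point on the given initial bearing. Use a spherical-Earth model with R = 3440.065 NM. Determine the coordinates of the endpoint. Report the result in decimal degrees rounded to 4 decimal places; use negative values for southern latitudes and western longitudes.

latitude 47.4267°, longitude -95.7354°

Central angle δ = d/R = 0.584349 rad.
Converting: φ₁ = 1.379856 rad, θ = 2.478368 rad.
Destination latitude: φ₂ = arcsin( sin φ₁ cos δ + cos φ₁ sin δ cos θ ) = arcsin(0.736412) = 47.4267°.
Then Δλ = atan2(0.064457, 0.111042) = 0.525934 rad, from sin θ sin δ cos φ₁ over cos δ − sin φ₁ sin φ₂.
Hence λ₂ = -125.8692° + 30.1338° = -95.7354°.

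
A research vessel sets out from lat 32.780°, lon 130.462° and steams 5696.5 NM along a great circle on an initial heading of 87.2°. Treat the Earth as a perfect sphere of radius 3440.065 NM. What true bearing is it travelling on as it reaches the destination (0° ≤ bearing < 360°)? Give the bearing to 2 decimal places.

final bearing 122.88°

Central angle δ = d/R = 1.655928 rad.
Start latitude φ₁ = 0.572119 rad; initial bearing θ = 1.521927 rad.
sin φ₂ = sin φ₁ cos δ + cos φ₁ sin δ cos θ = (0.541415)(-0.085029) + (0.840756)(0.996378)(0.048850) = -0.005114
φ₂ = asin(-0.005114) = -0.005114 rad = -0.293°.
Then Δλ = atan2(0.836711, -0.082260) = 1.668795 rad, from sin θ sin δ cos φ₁ over cos δ − sin φ₁ sin φ₂.
λ₂ = 130.462° + 95.615° = 226.077°, normalized to (−180°, 180°] → -133.923°.
The forward bearing on arrival equals the back-azimuth from the destination plus 180°.
Back-azimuth from P₂ (-0.29°, -133.92°) to P₁ (32.78°, 130.46°), with Δλ' = λ₁ − λ₂ = 264.39°: atan2( sin Δλ' cos φ₁ , cos φ₂ sin φ₁ − sin φ₂ cos φ₁ cos Δλ' ) = 302.88°.
Final bearing = (302.88° + 180°) mod 360° = 122.88°.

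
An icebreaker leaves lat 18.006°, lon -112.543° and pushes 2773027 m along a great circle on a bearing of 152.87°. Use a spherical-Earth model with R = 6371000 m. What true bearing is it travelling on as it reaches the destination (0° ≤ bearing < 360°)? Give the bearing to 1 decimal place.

The arc subtends δ = 2773027/6371000 = 0.435258 rad at the centre.
Start latitude φ₁ = 0.314264 rad; initial bearing θ = 2.668085 rad.
Destination latitude: φ₂ = arcsin( sin φ₁ cos δ + cos φ₁ sin δ cos θ ) = arcsin(-0.076579) = -4.392°.
Δλ = atan2( sin θ sin δ cos φ₁ , cos δ − sin φ₁ sin φ₂ ) = atan2(0.182858, 0.930433) = 0.194056 rad = 11.119°.
λ₂ = -112.543° + 11.119° = -101.424°.
The forward bearing on arrival equals the back-azimuth from the destination plus 180°.
Back-azimuth from P₂ (-4.4°, -101.4°) to P₁ (18.0°, -112.5°), with Δλ' = λ₁ − λ₂ = -11.1°: atan2( sin Δλ' cos φ₁ , cos φ₂ sin φ₁ − sin φ₂ cos φ₁ cos Δλ' ) = 334.2°.
Final bearing = (334.2° + 180°) mod 360° = 154.2°.

final bearing 154.2°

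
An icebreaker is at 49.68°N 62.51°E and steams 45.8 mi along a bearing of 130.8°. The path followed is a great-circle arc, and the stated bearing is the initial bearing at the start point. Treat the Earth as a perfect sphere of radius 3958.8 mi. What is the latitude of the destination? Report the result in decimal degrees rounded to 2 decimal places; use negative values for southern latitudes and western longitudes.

Angular distance δ = d/R = 45.8 / 3958.8 = 0.011569 rad.
Start latitude φ₁ = 0.867080 rad; initial bearing θ = 2.282891 rad.
sin φ₂ = sin φ₁ cos δ + cos φ₁ sin δ cos θ = (0.762443)(0.999933) + (0.647056)(0.011569)(-0.653421) = 0.757500
φ₂ = asin(0.757500) = 0.859475 rad = 49.24°.
Δλ = atan2( sin θ sin δ cos φ₁ , cos δ − sin φ₁ sin φ₂ ) = atan2(0.005667, 0.422383) = 0.013415 rad = 0.77°.
λ₂ = λ₁ + Δλ = 63.28°.

latitude 49.24°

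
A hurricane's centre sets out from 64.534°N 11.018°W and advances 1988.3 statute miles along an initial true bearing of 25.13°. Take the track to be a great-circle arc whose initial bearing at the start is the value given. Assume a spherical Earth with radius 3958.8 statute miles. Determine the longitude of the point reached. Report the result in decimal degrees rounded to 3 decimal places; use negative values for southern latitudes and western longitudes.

longitude 83.627°

Angular distance δ = d/R = 1988.3 / 3958.8 = 0.502248 rad.
Start latitude φ₁ = 1.126331 rad; initial bearing θ = 0.438601 rad.
Applying the spherical law of cosines for sides, sin φ₂ = sin φ₁ cos δ + cos φ₁ sin δ cos θ = 0.978739, so φ₂ = 78.164°.
Then Δλ = atan2(0.087903, -0.007143) = 1.651874 rad, from sin θ sin δ cos φ₁ over cos δ − sin φ₁ sin φ₂.
λ₂ = λ₁ + Δλ = 83.627°.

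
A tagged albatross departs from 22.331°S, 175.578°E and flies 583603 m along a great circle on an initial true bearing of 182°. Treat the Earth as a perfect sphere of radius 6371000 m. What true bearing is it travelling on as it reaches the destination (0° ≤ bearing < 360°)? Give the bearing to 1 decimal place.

final bearing 182.1°

The arc subtends δ = 583603/6371000 = 0.091603 rad at the centre.
Start latitude φ₁ = -0.389749 rad; initial bearing θ = 3.176499 rad.
sin φ₂ = sin φ₁ cos δ + cos φ₁ sin δ cos θ = (-0.379957)(0.995807) + (0.925004)(0.091475)(-0.999391) = -0.462927
φ₂ = asin(-0.462927) = -0.481294 rad = -27.576°.
For the longitude increment, Δλ = atan2( sin θ sin δ cos φ₁, cos δ − sin φ₁ sin φ₂ ) = atan2(-0.002953, 0.819915) = -0.206°.
Hence λ₂ = 175.578° + -0.206° = 175.372°.
The forward bearing on arrival equals the back-azimuth from the destination plus 180°.
Back-azimuth from P₂ (-27.6°, 175.4°) to P₁ (-22.3°, 175.6°), with Δλ' = λ₁ − λ₂ = 0.2°: atan2( sin Δλ' cos φ₁ , cos φ₂ sin φ₁ − sin φ₂ cos φ₁ cos Δλ' ) = 2.1°.
Final bearing = (2.1° + 180°) mod 360° = 182.1°.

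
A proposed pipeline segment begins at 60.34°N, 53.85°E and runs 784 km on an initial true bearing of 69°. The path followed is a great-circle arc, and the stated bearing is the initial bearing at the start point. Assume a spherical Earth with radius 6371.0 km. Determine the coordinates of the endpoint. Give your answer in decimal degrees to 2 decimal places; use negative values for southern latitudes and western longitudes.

Angular distance δ = d/R = 784 / 6371 = 0.123058 rad.
With φ₁ = 60.34° = 1.053132 rad and θ = 69° = 1.204277 rad:
sin φ₂ = sin φ₁ cos δ + cos φ₁ sin δ cos θ = (0.868977)(0.992438) + (0.494852)(0.122747)(0.358368) = 0.884174
φ₂ = asin(0.884174) = 1.084723 rad = 62.15°.
For the longitude increment, Δλ = atan2( sin θ sin δ cos φ₁, cos δ − sin φ₁ sin φ₂ ) = atan2(0.056707, 0.224111) = 14.20°.
λ₂ = λ₁ + Δλ = 68.05°.

latitude 62.15°, longitude 68.05°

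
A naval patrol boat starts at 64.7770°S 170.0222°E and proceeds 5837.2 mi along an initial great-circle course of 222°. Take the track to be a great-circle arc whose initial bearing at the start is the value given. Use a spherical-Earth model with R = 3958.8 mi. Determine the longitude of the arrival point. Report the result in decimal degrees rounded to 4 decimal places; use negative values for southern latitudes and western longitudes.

Central angle δ = d/R = 1.474487 rad.
Converting: φ₁ = -1.130572 rad, θ = 3.874631 rad.
Destination latitude: φ₂ = arcsin( sin φ₁ cos δ + cos φ₁ sin δ cos θ ) = arcsin(-0.402210) = -23.7164°.
Δλ = atan2( sin θ sin δ cos φ₁ , cos δ − sin φ₁ sin φ₂ ) = atan2(-0.283824, -0.267701) = -2.326971 rad = -133.3256°.
λ₂ = 170.0222° + -133.3256° = 36.6966°.

longitude 36.6966°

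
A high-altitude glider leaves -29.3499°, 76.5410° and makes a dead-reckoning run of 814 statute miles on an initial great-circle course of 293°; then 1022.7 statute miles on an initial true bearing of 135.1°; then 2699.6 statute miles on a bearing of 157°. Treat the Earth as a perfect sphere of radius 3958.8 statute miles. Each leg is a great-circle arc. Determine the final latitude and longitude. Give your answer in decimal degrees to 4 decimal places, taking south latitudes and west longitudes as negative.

latitude -66.3609°, longitude 115.1303°

Apply the spherical direct solution leg by leg, carrying full precision between legs.
Leg 1: from (-29.3499°, 76.5410°), δ = 814/3958.8 = 0.205618 rad, θ = 293° → φ = -24.2225°, λ = 64.6480°.
Leg 2: from (-24.2225°, 64.6480°), δ = 1022.7/3958.8 = 0.258336 rad, θ = 135.1° → φ = -34.1731°, λ = 77.2374°.
Leg 3: from (-34.1731°, 77.2374°), δ = 2699.6/3958.8 = 0.681924 rad, θ = 157° → φ = -66.3609°, λ = 115.1303°.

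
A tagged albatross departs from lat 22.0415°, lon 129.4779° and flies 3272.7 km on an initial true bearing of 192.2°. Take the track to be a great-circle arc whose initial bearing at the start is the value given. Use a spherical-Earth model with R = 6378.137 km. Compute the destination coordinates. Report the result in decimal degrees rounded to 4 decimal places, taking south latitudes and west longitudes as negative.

The arc subtends δ = 3272.7/6378.137 = 0.513112 rad at the centre.
With φ₁ = 22.0415° = 0.384697 rad and θ = 192.2° = 3.354523 rad:
Destination latitude: φ₂ = arcsin( sin φ₁ cos δ + cos φ₁ sin δ cos θ ) = arcsin(-0.117787) = -6.7644°.
Δλ = atan2( sin θ sin δ cos φ₁ , cos δ − sin φ₁ sin φ₂ ) = atan2(-0.096156, 0.915424) = -0.104656 rad = -5.9963°.
λ₂ = λ₁ + Δλ = 123.4816°.

latitude -6.7644°, longitude 123.4816°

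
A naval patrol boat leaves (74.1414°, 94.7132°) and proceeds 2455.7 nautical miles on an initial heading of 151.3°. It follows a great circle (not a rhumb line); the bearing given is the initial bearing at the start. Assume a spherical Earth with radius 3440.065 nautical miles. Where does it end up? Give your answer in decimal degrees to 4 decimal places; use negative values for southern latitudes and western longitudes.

latitude 34.7598°, longitude 117.2157°

Central angle δ = d/R = 0.713853 rad.
Start latitude φ₁ = 1.294012 rad; initial bearing θ = 2.640683 rad.
sin φ₂ = sin φ₁ cos δ + cos φ₁ sin δ cos θ = (0.961939)(0.755845) + (0.273264)(0.654751)(-0.877146) = 0.570138
φ₂ = asin(0.570138) = 0.606673 rad = 34.7598°.
For the longitude increment, Δλ = atan2( sin θ sin δ cos φ₁, cos δ − sin φ₁ sin φ₂ ) = atan2(0.085922, 0.207407) = 22.5025°.
Hence λ₂ = 94.7132° + 22.5025° = 117.2157°.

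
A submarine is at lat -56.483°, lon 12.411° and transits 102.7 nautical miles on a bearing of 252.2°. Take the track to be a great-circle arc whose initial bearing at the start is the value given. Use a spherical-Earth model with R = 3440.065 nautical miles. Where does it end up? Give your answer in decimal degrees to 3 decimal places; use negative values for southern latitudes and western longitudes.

The arc subtends δ = 102.7/3440.065 = 0.029854 rad at the centre.
With φ₁ = -56.483° = -0.985814 rad and θ = 252.2° = 4.401720 rad:
Applying the spherical law of cosines for sides, sin φ₂ = sin φ₁ cos δ + cos φ₁ sin δ cos θ = -0.838389, so φ₂ = -56.970°.
For the longitude increment, Δλ = atan2( sin θ sin δ cos φ₁, cos δ − sin φ₁ sin φ₂ ) = atan2(-0.015693, 0.300571) = -2.989°.
Hence λ₂ = 12.411° + -2.989° = 9.422°.

latitude -56.970°, longitude 9.422°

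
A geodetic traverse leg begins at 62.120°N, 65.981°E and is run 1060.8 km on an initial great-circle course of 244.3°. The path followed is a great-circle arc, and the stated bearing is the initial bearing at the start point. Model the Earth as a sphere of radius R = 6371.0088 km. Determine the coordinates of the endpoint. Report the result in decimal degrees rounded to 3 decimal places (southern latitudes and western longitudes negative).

Angular distance δ = d/R = 1060.8 / 6371.0088 = 0.166504 rad.
Start latitude φ₁ = 1.084199 rad; initial bearing θ = 4.263839 rad.
sin φ₂ = sin φ₁ cos δ + cos φ₁ sin δ cos θ = (0.883929)(0.986170) + (0.467621)(0.165736)(-0.433659) = 0.838095
φ₂ = asin(0.838095) = 0.993782 rad = 56.940°.
Then Δλ = atan2(-0.069835, 0.245354) = -0.277297 rad, from sin θ sin δ cos φ₁ over cos δ − sin φ₁ sin φ₂.
λ₂ = 65.981° + -15.888° = 50.093°.

latitude 56.940°, longitude 50.093°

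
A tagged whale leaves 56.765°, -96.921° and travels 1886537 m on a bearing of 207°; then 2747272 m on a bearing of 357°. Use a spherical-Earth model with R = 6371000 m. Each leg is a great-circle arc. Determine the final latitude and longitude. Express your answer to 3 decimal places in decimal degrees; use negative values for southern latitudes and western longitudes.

latitude 65.758°, longitude -110.102°

Apply the spherical direct solution leg by leg, carrying full precision between legs.
Leg 1: from (56.765°, -96.921°), δ = 1886537/6371000 = 0.296113 rad, θ = 207° → φ = 41.112°, λ = -107.048°.
Leg 2: from (41.112°, -107.048°), δ = 2747272/6371000 = 0.431215 rad, θ = 357° → φ = 65.758°, λ = -110.102°.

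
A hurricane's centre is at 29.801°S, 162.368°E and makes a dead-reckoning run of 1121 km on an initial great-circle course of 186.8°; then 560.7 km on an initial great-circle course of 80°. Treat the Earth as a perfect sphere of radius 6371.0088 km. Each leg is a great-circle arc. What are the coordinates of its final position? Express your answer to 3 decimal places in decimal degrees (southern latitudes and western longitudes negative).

Apply the spherical direct solution leg by leg, carrying full precision between legs.
Leg 1: from (-29.801°, 162.368°), δ = 1121/6371.0088 = 0.175953 rad, θ = 186.8° → φ = -39.803°, λ = 160.822°.
Leg 2: from (-39.803°, 160.822°), δ = 560.7/6371.0088 = 0.088008 rad, θ = 80° → φ = -38.751°, λ = 167.195°.

latitude -38.751°, longitude 167.195°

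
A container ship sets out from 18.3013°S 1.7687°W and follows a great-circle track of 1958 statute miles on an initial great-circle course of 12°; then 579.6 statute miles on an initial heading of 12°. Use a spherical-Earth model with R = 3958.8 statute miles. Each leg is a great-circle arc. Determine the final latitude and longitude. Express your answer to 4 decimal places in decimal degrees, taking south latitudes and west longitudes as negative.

latitude 17.6637°, longitude 5.7976°

Apply the spherical direct solution leg by leg, carrying full precision between legs.
Leg 1: from (-18.3013°, -1.7687°), δ = 1958/3958.8 = 0.494594 rad, θ = 12° → φ = 9.4643°, λ = 3.9735°.
Leg 2: from (9.4643°, 3.9735°), δ = 579.6/3958.8 = 0.146408 rad, θ = 12° → φ = 17.6637°, λ = 5.7976°.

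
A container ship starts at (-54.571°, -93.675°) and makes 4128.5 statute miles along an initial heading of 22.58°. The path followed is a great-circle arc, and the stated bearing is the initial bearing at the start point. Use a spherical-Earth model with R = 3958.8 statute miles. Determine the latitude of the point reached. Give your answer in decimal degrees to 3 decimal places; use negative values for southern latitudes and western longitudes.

Central angle δ = d/R = 1.042867 rad.
Start latitude φ₁ = -0.952444 rad; initial bearing θ = 0.394095 rad.
Applying the spherical law of cosines for sides, sin φ₂ = sin φ₁ cos δ + cos φ₁ sin δ cos θ = 0.051913, so φ₂ = 2.976°.
For the longitude increment, Δλ = atan2( sin θ sin δ cos φ₁, cos δ − sin φ₁ sin φ₂ ) = atan2(0.192282, 0.546047) = 19.399°.
λ₂ = -93.675° + 19.399° = -74.276°.

latitude 2.976°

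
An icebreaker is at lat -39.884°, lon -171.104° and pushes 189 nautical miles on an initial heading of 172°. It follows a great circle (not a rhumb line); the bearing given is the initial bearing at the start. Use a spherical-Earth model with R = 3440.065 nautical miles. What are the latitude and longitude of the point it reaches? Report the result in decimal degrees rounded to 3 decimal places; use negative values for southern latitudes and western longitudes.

The arc subtends δ = 189/3440.065 = 0.054941 rad at the centre.
With φ₁ = -39.884° = -0.696107 rad and θ = 172° = 3.001966 rad:
sin φ₂ = sin φ₁ cos δ + cos φ₁ sin δ cos θ = (-0.641235)(0.998491) + (0.767344)(0.054913)(-0.990268) = -0.681995
φ₂ = asin(-0.681995) = -0.750487 rad = -43.000°.
Then Δλ = atan2(0.005864, 0.561172) = 0.010450 rad, from sin θ sin δ cos φ₁ over cos δ − sin φ₁ sin φ₂.
Hence λ₂ = -171.104° + 0.599° = -170.505°.

latitude -43.000°, longitude -170.505°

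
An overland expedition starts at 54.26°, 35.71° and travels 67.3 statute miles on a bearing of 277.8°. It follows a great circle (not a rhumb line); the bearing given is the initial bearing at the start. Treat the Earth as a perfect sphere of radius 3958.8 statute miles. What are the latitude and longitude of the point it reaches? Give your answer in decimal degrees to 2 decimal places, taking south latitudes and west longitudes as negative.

latitude 54.38°, longitude 34.05°

The arc subtends δ = 67.3/3958.8 = 0.017000 rad at the centre.
Start latitude φ₁ = 0.947016 rad; initial bearing θ = 4.848525 rad.
Destination latitude: φ₂ = arcsin( sin φ₁ cos δ + cos φ₁ sin δ cos θ ) = arcsin(0.812906) = 54.38°.
Δλ = atan2( sin θ sin δ cos φ₁ , cos δ − sin φ₁ sin φ₂ ) = atan2(-0.009838, 0.340039) = -0.028923 rad = -1.66°.
λ₂ = λ₁ + Δλ = 34.05°.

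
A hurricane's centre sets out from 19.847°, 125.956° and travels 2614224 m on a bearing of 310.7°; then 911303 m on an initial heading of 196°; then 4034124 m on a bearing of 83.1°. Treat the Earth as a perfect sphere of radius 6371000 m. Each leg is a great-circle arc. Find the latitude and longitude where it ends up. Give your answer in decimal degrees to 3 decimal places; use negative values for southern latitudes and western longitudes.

Apply the spherical direct solution leg by leg, carrying full precision between legs.
Leg 1: from (19.847°, 125.956°), δ = 2614224/6371000 = 0.410332 rad, θ = 310.7° → φ = 33.780°, λ = 104.619°.
Leg 2: from (33.780°, 104.619°), δ = 911303/6371000 = 0.143039 rad, θ = 196° → φ = 25.876°, λ = 102.116°.
Leg 3: from (25.876°, 102.116°), δ = 4034124/6371000 = 0.633201 rad, θ = 83.1° → φ = 24.569°, λ = 142.351°.

latitude 24.569°, longitude 142.351°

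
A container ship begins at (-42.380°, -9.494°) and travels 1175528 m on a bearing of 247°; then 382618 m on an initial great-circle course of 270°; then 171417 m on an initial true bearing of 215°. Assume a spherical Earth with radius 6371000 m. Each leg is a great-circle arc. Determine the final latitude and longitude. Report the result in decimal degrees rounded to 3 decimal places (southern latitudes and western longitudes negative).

Apply the spherical direct solution leg by leg, carrying full precision between legs.
Leg 1: from (-42.380°, -9.494°), δ = 1175528/6371000 = 0.184512 rad, θ = 247° → φ = -45.689°, λ = -23.484°.
Leg 2: from (-45.689°, -23.484°), δ = 382618/6371000 = 0.060056 rad, θ = 270° → φ = -45.583°, λ = -28.404°.
Leg 3: from (-45.583°, -28.404°), δ = 171417/6371000 = 0.026906 rad, θ = 215° → φ = -46.839°, λ = -29.697°.

latitude -46.839°, longitude -29.697°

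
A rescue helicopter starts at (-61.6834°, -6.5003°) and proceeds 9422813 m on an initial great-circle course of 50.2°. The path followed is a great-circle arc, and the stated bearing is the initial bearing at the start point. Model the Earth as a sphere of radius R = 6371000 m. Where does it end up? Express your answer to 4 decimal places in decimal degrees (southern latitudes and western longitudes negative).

δ = 9422813/6371000 = 1.479016 rad (84.7414°).
With φ₁ = -61.6834° = -1.076578 rad and θ = 50.2° = 0.876155 rad:
sin φ₂ = sin φ₁ cos δ + cos φ₁ sin δ cos θ = (-0.880340)(0.091651) + (0.474343)(0.995791)(0.640110) = 0.221670
φ₂ = asin(0.221670) = 0.223526 rad = 12.8071°.
Then Δλ = atan2(0.362896, 0.286796) = 0.902000 rad, from sin θ sin δ cos φ₁ over cos δ − sin φ₁ sin φ₂.
λ₂ = λ₁ + Δλ = 45.1805°.

latitude 12.8071°, longitude 45.1805°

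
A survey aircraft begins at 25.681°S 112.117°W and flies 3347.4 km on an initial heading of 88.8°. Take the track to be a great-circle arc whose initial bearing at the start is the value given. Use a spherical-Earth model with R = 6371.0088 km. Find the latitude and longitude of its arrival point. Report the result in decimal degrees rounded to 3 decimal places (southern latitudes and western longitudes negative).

latitude -21.435°, longitude -79.520°

δ = 3347.4/6371.0088 = 0.525411 rad (30.1038°).
With φ₁ = -25.681° = -0.448218 rad and θ = 88.8° = 1.549852 rad:
Destination latitude: φ₂ = arcsin( sin φ₁ cos δ + cos φ₁ sin δ cos θ ) = arcsin(-0.365441) = -21.435°.
For the longitude increment, Δλ = atan2( sin θ sin δ cos φ₁, cos δ − sin φ₁ sin φ₂ ) = atan2(0.451925, 0.706750) = 32.597°.
λ₂ = λ₁ + Δλ = -79.520°.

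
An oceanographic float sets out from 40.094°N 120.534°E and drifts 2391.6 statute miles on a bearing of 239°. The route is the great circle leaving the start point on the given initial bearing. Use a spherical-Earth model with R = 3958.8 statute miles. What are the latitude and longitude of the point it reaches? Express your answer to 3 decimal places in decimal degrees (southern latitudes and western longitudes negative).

Angular distance δ = d/R = 2391.6 / 3958.8 = 0.604122 rad.
Start latitude φ₁ = 0.699772 rad; initial bearing θ = 4.171337 rad.
Applying the spherical law of cosines for sides, sin φ₂ = sin φ₁ cos δ + cos φ₁ sin δ cos θ = 0.306242, so φ₂ = 17.833°.
For the longitude increment, Δλ = atan2( sin θ sin δ cos φ₁, cos δ − sin φ₁ sin φ₂ ) = atan2(-0.372477, 0.625768) = -30.762°.
λ₂ = λ₁ + Δλ = 89.772°.

latitude 17.833°, longitude 89.772°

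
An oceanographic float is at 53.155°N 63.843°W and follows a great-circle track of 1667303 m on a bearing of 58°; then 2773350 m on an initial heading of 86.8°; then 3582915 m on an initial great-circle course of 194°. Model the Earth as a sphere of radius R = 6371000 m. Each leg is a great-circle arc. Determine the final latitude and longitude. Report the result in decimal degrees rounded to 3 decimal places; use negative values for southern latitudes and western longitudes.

Apply the spherical direct solution leg by leg, carrying full precision between legs.
Leg 1: from (53.155°, -63.843°), δ = 1667303/6371000 = 0.261702 rad, θ = 58° → φ = 58.785°, λ = -38.796°.
Leg 2: from (58.785°, -38.796°), δ = 2773350/6371000 = 0.435308 rad, θ = 86.8° → φ = 51.968°, λ = 4.313°.
Leg 3: from (51.968°, 4.313°), δ = 3582915/6371000 = 0.562379 rad, θ = 194° → φ = 20.341°, λ = -3.594°.

latitude 20.341°, longitude -3.594°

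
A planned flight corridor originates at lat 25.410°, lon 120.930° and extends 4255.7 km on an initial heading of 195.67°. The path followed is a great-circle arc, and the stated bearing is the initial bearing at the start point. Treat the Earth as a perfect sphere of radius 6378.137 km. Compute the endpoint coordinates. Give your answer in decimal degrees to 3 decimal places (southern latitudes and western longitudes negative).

δ = 4255.7/6378.137 = 0.667232 rad (38.2296°).
Converting: φ₁ = 0.443488 rad, θ = 3.415086 rad.
Applying the spherical law of cosines for sides, sin φ₂ = sin φ₁ cos δ + cos φ₁ sin δ cos θ = -0.201108, so φ₂ = -11.602°.
For the longitude increment, Δλ = atan2( sin θ sin δ cos φ₁, cos δ − sin φ₁ sin φ₂ ) = atan2(-0.150970, 0.871831) = -9.824°.
λ₂ = 120.930° + -9.824° = 111.106°.

latitude -11.602°, longitude 111.106°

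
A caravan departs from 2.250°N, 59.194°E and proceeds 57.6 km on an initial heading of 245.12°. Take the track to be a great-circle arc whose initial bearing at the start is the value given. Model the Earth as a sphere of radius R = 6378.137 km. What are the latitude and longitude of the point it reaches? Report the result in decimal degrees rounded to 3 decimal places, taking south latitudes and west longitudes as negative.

δ = 57.6/6378.137 = 0.009031 rad (0.5174°).
With φ₁ = 2.250° = 0.039270 rad and θ = 245.12° = 4.278151 rad:
Destination latitude: φ₂ = arcsin( sin φ₁ cos δ + cos φ₁ sin δ cos θ ) = arcsin(0.035462) = 2.032°.
For the longitude increment, Δλ = atan2( sin θ sin δ cos φ₁, cos δ − sin φ₁ sin φ₂ ) = atan2(-0.008186, 0.998567) = -0.470°.
Hence λ₂ = 59.194° + -0.470° = 58.724°.

latitude 2.032°, longitude 58.724°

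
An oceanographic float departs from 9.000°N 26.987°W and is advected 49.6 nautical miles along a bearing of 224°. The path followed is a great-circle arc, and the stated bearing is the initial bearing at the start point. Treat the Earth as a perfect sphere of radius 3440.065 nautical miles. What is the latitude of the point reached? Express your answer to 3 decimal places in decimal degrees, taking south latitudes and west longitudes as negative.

δ = 49.6/3440.065 = 0.014418 rad (0.8261°).
Converting: φ₁ = 0.157080 rad, θ = 3.909538 rad.
Applying the spherical law of cosines for sides, sin φ₂ = sin φ₁ cos δ + cos φ₁ sin δ cos θ = 0.146175, so φ₂ = 8.405°.
Δλ = atan2( sin θ sin δ cos φ₁ , cos δ − sin φ₁ sin φ₂ ) = atan2(-0.009892, 0.977029) = -0.010124 rad = -0.580°.
λ₂ = λ₁ + Δλ = -27.567°.

latitude 8.405°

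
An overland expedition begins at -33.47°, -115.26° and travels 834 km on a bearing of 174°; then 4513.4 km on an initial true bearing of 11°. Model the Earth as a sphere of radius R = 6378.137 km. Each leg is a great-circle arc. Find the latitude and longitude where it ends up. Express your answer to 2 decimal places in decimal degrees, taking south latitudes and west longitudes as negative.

latitude -0.89°, longitude -107.10°

Apply the spherical direct solution leg by leg, carrying full precision between legs.
Leg 1: from (-33.47°, -115.26°), δ = 834/6378.137 = 0.130759 rad, θ = 174° → φ = -40.92°, λ = -114.23°.
Leg 2: from (-40.92°, -114.23°), δ = 4513.4/6378.137 = 0.707636 rad, θ = 11° → φ = -0.89°, λ = -107.10°.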